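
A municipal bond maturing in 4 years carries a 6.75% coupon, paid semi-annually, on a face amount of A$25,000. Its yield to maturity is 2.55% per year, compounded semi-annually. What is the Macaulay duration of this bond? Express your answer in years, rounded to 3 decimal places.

3.607 years

Periodic yield y = 0.01275. Discount each cash flow and weight by its period:
  t   CF        PV=CF/(1+0.01275)^t    t·PV
  1       843.75       833.1276       833.1276
  2       843.75       822.6390     1,645.2780
  3       843.75       812.2824     2,436.8471
  4       843.75       802.0562     3,208.2246
  5       843.75       791.9587     3,959.7934
  6       843.75       781.9883     4,691.9300
  7       843.75       772.1435     5,405.0045
  8    25,843.75    23,352.7224   186,821.7790
  Σ                 28,968.9180   209,001.9843
Price P = Σ PV = 28,968.9180.
Macaulay duration = Σ(t·PV) / P = 209,001.9843 / 28,968.9180 = 7.21470 half-year periods.
In years: 7.21470 / 2 = 3.60735 years.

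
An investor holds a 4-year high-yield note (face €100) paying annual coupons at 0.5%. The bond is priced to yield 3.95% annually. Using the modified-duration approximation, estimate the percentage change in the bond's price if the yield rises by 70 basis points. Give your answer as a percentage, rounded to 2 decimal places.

Periodic yield y = 0.0395. Modified duration first:
  t   CF        PV=CF/(1+0.0395)^t    t·PV
  1         0.50         0.4810         0.4810
  2         0.50         0.4627         0.9254
  3         0.50         0.4451         1.3354
  4       100.50        86.0732       344.2929
  Σ                     87.4621       347.0348
P = 87.4621; D_Mac = 3.96783 yrs; D_mod = 3.96783/(1+0.0395) = 3.81706 yrs.
ΔP/P ≈ -D_mod · Δy = -3.81706 × (+0.007) = -0.026719 = -2.6719%.

-2.67%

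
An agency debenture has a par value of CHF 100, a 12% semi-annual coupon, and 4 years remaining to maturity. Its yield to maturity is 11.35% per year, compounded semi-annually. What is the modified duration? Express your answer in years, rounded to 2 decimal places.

Periodic yield y = 0.05675. First find Macaulay duration:
  t   CF        PV=CF/(1+0.05675)^t    t·PV
  1         6.00         5.6778         5.6778
  2         6.00         5.3729        10.7458
  3         6.00         5.0843        15.2530
  4         6.00         4.8113        19.2452
  5         6.00         4.5529        22.7646
  6         6.00         4.3084        25.8505
  7         6.00         4.0770        28.5393
  8       106.00        68.1597       545.2778
  Σ                    102.0444       673.3539
P = 102.0444; Macaulay duration = 673.3539 / 102.0444 = 6.59864 half-year periods = 3.29932 years.
Modified duration = D_Mac / (1 + y) = 3.29932 / 1.05675 = 3.12214 years.

3.12 years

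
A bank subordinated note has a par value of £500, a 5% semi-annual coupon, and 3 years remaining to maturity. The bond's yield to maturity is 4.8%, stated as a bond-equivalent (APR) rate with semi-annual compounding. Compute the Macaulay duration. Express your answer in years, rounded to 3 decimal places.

Periodic yield y = 0.024. Discount each cash flow and weight by its period:
  t   CF        PV=CF/(1+0.024)^t    t·PV
  1        12.50        12.2070        12.2070
  2        12.50        11.9209        23.8419
  3        12.50        11.6415        34.9246
  4        12.50        11.3687        45.4747
  5        12.50        11.1022        55.5112
  6       512.50       444.5229     2,667.1373
  Σ                    502.7633     2,839.0967
Price P = Σ PV = 502.7633.
Macaulay duration = Σ(t·PV) / P = 2,839.0967 / 502.7633 = 5.64698 half-year periods.
In years: 5.64698 / 2 = 2.82349 years.

2.823 years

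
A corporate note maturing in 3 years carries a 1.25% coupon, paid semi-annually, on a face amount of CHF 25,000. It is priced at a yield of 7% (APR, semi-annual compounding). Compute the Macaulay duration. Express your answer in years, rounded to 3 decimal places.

Periodic yield y = 0.035. Discount each cash flow and weight by its period:
  t   CF        PV=CF/(1+0.035)^t    t·PV
  1       156.25       150.9662       150.9662
  2       156.25       145.8610       291.7221
  3       156.25       140.9285       422.7856
  4       156.25       136.1628       544.6514
  5       156.25       131.5583       657.7915
  6    25,156.25    20,464.6256   122,787.7535
  Σ                 21,170.1025   124,855.6703
Price P = Σ PV = 21,170.1025.
Macaulay duration = Σ(t·PV) / P = 124,855.6703 / 21,170.1025 = 5.89774 half-year periods.
In years: 5.89774 / 2 = 2.94887 years.

2.949 years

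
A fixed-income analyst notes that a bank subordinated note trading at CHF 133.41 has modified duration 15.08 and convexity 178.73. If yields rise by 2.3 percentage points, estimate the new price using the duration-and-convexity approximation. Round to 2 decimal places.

CHF 93.44

Duration effect: -D_mod·Δy = -15.08 × (+0.023) = -0.346840
Convexity effect: ½·C·(Δy)² = 0.5 × 178.73 × (0.023)² = +0.047274085
ΔP/P ≈ -0.346840 + 0.047274085 = -0.299565915
New price ≈ 133.41 × (1 - 0.299565915) = 93.44491127985.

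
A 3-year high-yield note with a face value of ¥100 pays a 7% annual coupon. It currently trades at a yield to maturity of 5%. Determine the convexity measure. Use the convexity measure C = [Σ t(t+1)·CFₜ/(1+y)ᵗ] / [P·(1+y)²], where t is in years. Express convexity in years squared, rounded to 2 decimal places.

9.98

With y = 0.05:
  t   CF        PV=CF/(1+0.05)^t    t·PV        t(t+1)·PV
  1         7.00         6.6667         6.6667          13.3333
  2         7.00         6.3492        12.6984          38.0952
  3       107.00        92.4306       277.2919       1,109.1675
  Σ                    105.4465       296.6569       1,160.5960
P = 105.4465.
Convexity = Σ t(t+1)·PV / [P·(1+y)²] = 1,160.5960 / (105.4465 × 1.102500) = 9.98321.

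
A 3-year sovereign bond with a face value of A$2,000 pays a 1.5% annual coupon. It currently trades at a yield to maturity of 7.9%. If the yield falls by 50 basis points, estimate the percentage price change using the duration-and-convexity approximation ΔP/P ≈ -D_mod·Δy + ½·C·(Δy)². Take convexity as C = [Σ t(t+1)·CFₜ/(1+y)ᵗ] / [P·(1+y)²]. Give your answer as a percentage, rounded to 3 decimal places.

With y = 0.079:
  t   CF        PV=CF/(1+0.079)^t    t·PV        t(t+1)·PV
  1        30.00        27.8035        27.8035          55.6070
  2        30.00        25.7679        51.5357         154.6072
  3     2,030.00     1,615.9641     4,847.8923      19,391.5690
  Σ                  1,669.5355     4,927.2315      19,601.7832
P = 1,669.5355; D_Mac = 2.95126 yrs; D_mod = 2.73518 yrs; C = 10.08456.
Duration effect: -2.73518 × (-0.005) = +0.013676
Convexity effect: 0.5 × 10.08456 × (-0.005)² = +0.0001261
ΔP/P ≈ +0.013676 + 0.0001261 = +0.013802 = +1.3802%.

+1.380%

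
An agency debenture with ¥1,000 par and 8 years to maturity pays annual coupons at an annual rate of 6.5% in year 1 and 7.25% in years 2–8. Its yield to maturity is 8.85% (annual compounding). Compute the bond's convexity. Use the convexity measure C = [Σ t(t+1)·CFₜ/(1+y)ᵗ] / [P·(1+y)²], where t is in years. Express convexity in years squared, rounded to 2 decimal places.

With y = 0.0885:
  t   CF        PV=CF/(1+0.0885)^t    t·PV        t(t+1)·PV
  1        65.00        59.7152        59.7152         119.4304
  2        72.50        61.1901       122.3802         367.1406
  3        72.50        56.2151       168.6452         674.5808
  4        72.50        51.6445       206.5781       1,032.8905
  5        72.50        47.4456       237.2279       1,423.3677
  6        72.50        43.5880       261.5283       1,830.6980
  7        72.50        40.0441       280.3090       2,242.4718
  8     1,072.50       544.2142     4,353.7132      39,183.4192
  Σ                    904.0568     5,690.0971      46,873.9989
P = 904.0568.
Convexity = Σ t(t+1)·PV / [P·(1+y)²] = 46,873.9989 / (904.0568 × 1.184832) = 43.76021.

43.76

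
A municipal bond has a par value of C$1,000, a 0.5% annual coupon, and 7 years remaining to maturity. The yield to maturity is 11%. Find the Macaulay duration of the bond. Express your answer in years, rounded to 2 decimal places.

Periodic yield y = 0.11. Discount each cash flow and weight by its year:
  t   CF        PV=CF/(1+0.11)^t    t·PV
  1         5.00         4.5045         4.5045
  2         5.00         4.0581         8.1162
  3         5.00         3.6560        10.9679
  4         5.00         3.2937        13.1746
  5         5.00         2.9673        14.8363
  6         5.00         2.6732        16.0392
  7     1,005.00       484.0667     3,388.4669
  Σ                    505.2194     3,456.1056
Price P = Σ PV = 505.2194.
Macaulay duration = Σ(t·PV) / P = 3,456.1056 / 505.2194 = 6.84080 years.

6.84 years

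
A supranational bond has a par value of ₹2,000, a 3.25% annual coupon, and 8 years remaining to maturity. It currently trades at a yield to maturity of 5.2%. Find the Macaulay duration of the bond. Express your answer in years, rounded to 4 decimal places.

7.1033 years

Periodic yield y = 0.052. Discount each cash flow and weight by its year:
  t   CF        PV=CF/(1+0.052)^t    t·PV
  1        65.00        61.7871        61.7871
  2        65.00        58.7330       117.4659
  3        65.00        55.8298       167.4894
  4        65.00        53.0702       212.2806
  5        65.00        50.4469       252.2346
  6        65.00        47.9533       287.7201
  7        65.00        45.5830       319.0812
  8     2,065.00     1,376.5568    11,012.4544
  Σ                  1,749.9601    12,430.5134
Price P = Σ PV = 1,749.9601.
Macaulay duration = Σ(t·PV) / P = 12,430.5134 / 1,749.9601 = 7.10331 years.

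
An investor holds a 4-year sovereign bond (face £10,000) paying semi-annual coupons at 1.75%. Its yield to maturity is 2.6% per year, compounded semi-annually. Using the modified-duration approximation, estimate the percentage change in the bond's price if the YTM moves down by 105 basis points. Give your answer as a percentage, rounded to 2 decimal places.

Periodic yield y = 0.013. Modified duration first:
  t   CF        PV=CF/(1+0.013)^t    t·PV
  1        87.50        86.3771        86.3771
  2        87.50        85.2686       170.5372
  3        87.50        84.1743       252.5230
  4        87.50        83.0941       332.3765
  5        87.50        82.0278       410.1388
  6        87.50        80.9751       485.8505
  7        87.50        79.9359       559.5514
  8    10,087.50     9,097.2051    72,777.6406
  Σ                  9,679.0580    75,074.9950
P = 9,679.0580; D_Mac = 7.75644 half-year periods = 3.87822 yrs; D_mod = 3.87822/(1+0.013) = 3.82845 yrs.
ΔP/P ≈ -D_mod · Δy = -3.82845 × (-0.0105) = +0.040199 = +4.0199%.

+4.02%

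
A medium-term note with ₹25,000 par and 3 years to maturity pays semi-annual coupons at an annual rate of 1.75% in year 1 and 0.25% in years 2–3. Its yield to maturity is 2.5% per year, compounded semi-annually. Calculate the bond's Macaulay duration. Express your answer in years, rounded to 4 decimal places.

Periodic yield y = 0.0125. Discount each cash flow and weight by its period:
  t   CF        PV=CF/(1+0.0125)^t    t·PV
  1       218.75       216.0494       216.0494
  2       218.75       213.3821       426.7642
  3        31.25        30.1068        90.3205
  4        31.25        29.7351       118.9405
  5        31.25        29.3680       146.8402
  6    25,031.25    23,233.3774   139,400.2642
  Σ                 23,752.0188   140,399.1790
Price P = Σ PV = 23,752.0188.
Macaulay duration = Σ(t·PV) / P = 140,399.1790 / 23,752.0188 = 5.91104 half-year periods.
In years: 5.91104 / 2 = 2.95552 years.

2.9555 years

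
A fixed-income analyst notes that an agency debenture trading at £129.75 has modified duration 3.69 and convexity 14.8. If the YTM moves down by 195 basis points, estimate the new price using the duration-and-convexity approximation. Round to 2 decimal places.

£139.45

Duration effect: -D_mod·Δy = -3.69 × (-0.0195) = +0.071955
Convexity effect: ½·C·(Δy)² = 0.5 × 14.8 × (-0.0195)² = +0.00281385
ΔP/P ≈ +0.071955 + 0.00281385 = +0.07476885
New price ≈ 129.75 × (1 + 0.07476885) = 139.4512582875.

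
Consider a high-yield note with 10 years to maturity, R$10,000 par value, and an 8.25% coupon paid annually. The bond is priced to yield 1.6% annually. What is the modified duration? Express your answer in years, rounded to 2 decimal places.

7.70 years

Periodic yield y = 0.016. First find Macaulay duration:
  t   CF        PV=CF/(1+0.016)^t    t·PV
  1       825.00       812.0079       812.0079
  2       825.00       799.2203     1,598.4407
  3       825.00       786.6342     2,359.9026
  4       825.00       774.2463     3,096.9850
  5       825.00       762.0534     3,810.2670
  6       825.00       750.0526     4,500.3154
  7       825.00       738.2407     5,167.6850
  8       825.00       726.6149     5,812.9190
  9       825.00       715.1721     6,436.5491
  10   10,825.00     9,236.1468    92,361.4677
  Σ                 16,100.3891   125,956.5394
P = 16,100.3891; Macaulay duration = 125,956.5394 / 16,100.3891 = 7.82320 years.
Modified duration = D_Mac / (1 + y) = 7.82320 / 1.016 = 7.70000 years.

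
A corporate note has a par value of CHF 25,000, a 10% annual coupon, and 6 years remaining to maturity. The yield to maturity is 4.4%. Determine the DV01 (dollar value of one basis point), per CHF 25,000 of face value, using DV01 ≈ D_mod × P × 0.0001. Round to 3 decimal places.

Periodic yield y = 0.044.
  t   CF        PV=CF/(1+0.044)^t    t·PV
  1     2,500.00     2,394.6360     2,394.6360
  2     2,500.00     2,293.7127     4,587.4253
  3     2,500.00     2,197.0428     6,591.1283
  4     2,500.00     2,104.4471     8,417.7884
  5     2,500.00     2,015.7539    10,078.7697
  6    27,500.00    21,238.7866   127,432.7198
  Σ                 32,244.3791   159,502.4675
P = 32,244.3791; D_Mac = 4.94668 yrs; D_mod = 4.73819 yrs.
DV01 ≈ 4.73819 × 32,244.3791 × 0.0001 = 15.278014.

CHF 15.278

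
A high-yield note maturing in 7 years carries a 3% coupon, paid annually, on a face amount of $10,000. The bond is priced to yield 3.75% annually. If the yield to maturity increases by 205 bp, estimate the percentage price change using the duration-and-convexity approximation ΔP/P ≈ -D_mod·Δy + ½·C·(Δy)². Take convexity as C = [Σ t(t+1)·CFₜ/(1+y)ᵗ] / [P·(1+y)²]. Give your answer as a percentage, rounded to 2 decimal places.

With y = 0.0375:
  t   CF        PV=CF/(1+0.0375)^t    t·PV        t(t+1)·PV
  1       300.00       289.1566       289.1566         578.3133
  2       300.00       278.7052       557.4104       1,672.2311
  3       300.00       268.6315       805.8945       3,223.5780
  4       300.00       258.9219     1,035.6877       5,178.4386
  5       300.00       249.5633     1,247.8165       7,486.8991
  6       300.00       240.5429     1,443.2577      10,102.8037
  7    10,300.00     7,960.1360    55,720.9519     445,767.6152
  Σ                  9,545.6575    61,100.1753     474,009.8789
P = 9,545.6575; D_Mac = 6.40083 yrs; D_mod = 6.16948 yrs; C = 46.13232.
Duration effect: -6.16948 × (+0.0205) = -0.126474
Convexity effect: 0.5 × 46.13232 × (0.0205)² = +0.0096936
ΔP/P ≈ -0.126474 + 0.0096936 = -0.116781 = -11.6781%.

-11.68%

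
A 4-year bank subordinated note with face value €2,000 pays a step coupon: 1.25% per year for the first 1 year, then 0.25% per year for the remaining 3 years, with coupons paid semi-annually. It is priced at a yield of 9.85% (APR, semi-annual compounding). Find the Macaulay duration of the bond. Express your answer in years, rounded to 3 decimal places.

Periodic yield y = 0.04925. Discount each cash flow and weight by its period:
  t   CF        PV=CF/(1+0.04925)^t    t·PV
  1        12.50        11.9133        11.9133
  2        12.50        11.3541        22.7082
  3         2.50         2.1642         6.4927
  4         2.50         2.0626         8.2506
  5         2.50         1.9658         9.8291
  6         2.50         1.8736        11.2413
  7         2.50         1.7856        12.4993
  8     2,002.50     1,363.1408    10,905.1260
  Σ                  1,396.2600    10,988.0605
Price P = Σ PV = 1,396.2600.
Macaulay duration = Σ(t·PV) / P = 10,988.0605 / 1,396.2600 = 7.86964 half-year periods.
In years: 7.86964 / 2 = 3.93482 years.

3.935 years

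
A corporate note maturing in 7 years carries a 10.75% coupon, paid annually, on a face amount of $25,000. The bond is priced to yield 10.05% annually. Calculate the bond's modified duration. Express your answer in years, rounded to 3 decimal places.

4.809 years

Periodic yield y = 0.1005. First find Macaulay duration:
  t   CF        PV=CF/(1+0.1005)^t    t·PV
  1     2,687.50     2,442.0718     2,442.0718
  2     2,687.50     2,219.0566     4,438.1132
  3     2,687.50     2,016.4076     6,049.2229
  4     2,687.50     1,832.2650     7,329.0600
  5     2,687.50     1,664.9387     8,324.6933
  6     2,687.50     1,512.8929     9,077.3575
  7    27,687.50    14,162.9400    99,140.5800
  Σ                 25,850.5726   136,801.0987
P = 25,850.5726; Macaulay duration = 136,801.0987 / 25,850.5726 = 5.29199 years.
Modified duration = D_Mac / (1 + y) = 5.29199 / 1.1005 = 4.80872 years.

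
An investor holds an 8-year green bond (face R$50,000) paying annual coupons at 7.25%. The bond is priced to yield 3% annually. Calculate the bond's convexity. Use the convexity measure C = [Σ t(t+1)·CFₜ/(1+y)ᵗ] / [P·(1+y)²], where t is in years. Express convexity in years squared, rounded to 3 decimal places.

51.779

With y = 0.03:
  t   CF        PV=CF/(1+0.03)^t    t·PV        t(t+1)·PV
  1     3,625.00     3,519.4175     3,519.4175       7,038.8350
  2     3,625.00     3,416.9102     6,833.8203      20,501.4610
  3     3,625.00     3,317.3885     9,952.1655      39,808.6622
  4     3,625.00     3,220.7655    12,883.0622      64,415.3110
  5     3,625.00     3,126.9568    15,634.7842      93,808.7053
  6     3,625.00     3,035.8804    18,215.2826     127,506.9781
  7     3,625.00     2,947.4567    20,632.1971     165,057.5768
  8    53,625.00    42,332.0702   338,656.5615   3,047,909.0537
  Σ                 64,916.8459   426,327.2910   3,566,046.5830
P = 64,916.8459.
Convexity = Σ t(t+1)·PV / [P·(1+y)²] = 3,566,046.5830 / (64,916.8459 × 1.060900) = 51.77918.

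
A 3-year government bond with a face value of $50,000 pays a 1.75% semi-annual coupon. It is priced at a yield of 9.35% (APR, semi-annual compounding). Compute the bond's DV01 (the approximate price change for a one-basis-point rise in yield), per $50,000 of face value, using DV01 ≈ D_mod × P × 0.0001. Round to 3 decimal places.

Periodic yield y = 0.04675.
  t   CF        PV=CF/(1+0.04675)^t    t·PV
  1       437.50       417.9604       417.9604
  2       437.50       399.2934       798.5868
  3       437.50       381.4601     1,144.3804
  4       437.50       364.4233     1,457.6933
  5       437.50       348.1474     1,740.7372
  6    50,437.50    38,343.8516   230,063.1093
  Σ                 40,255.1362   235,622.4674
P = 40,255.1362; D_Mac = 5.85323 half-year periods = 2.92661 yrs; D_mod = 2.79591 yrs.
DV01 ≈ 2.79591 × 40,255.1362 × 0.0001 = 11.254954.

$11.255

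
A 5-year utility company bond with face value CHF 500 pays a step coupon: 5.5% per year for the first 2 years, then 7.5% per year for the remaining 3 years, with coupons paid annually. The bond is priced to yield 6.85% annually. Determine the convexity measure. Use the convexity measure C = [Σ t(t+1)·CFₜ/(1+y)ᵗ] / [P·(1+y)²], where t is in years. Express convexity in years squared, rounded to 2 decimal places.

22.49

With y = 0.0685:
  t   CF        PV=CF/(1+0.0685)^t    t·PV        t(t+1)·PV
  1        27.50        25.7370        25.7370          51.4740
  2        27.50        24.0871        48.1741         144.5223
  3        37.50        30.7403        92.2208         368.8832
  4        37.50        28.7696       115.0782         575.3911
  5       537.50       385.9276     1,929.6380      11,577.8279
  Σ                    495.2615     2,210.8481      12,718.0986
P = 495.2615.
Convexity = Σ t(t+1)·PV / [P·(1+y)²] = 12,718.0986 / (495.2615 × 1.141692) = 22.49254.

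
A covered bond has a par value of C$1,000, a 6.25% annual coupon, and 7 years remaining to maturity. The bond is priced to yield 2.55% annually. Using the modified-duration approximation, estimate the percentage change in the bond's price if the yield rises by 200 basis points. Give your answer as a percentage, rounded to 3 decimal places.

-11.712%

Periodic yield y = 0.0255. Modified duration first:
  t   CF        PV=CF/(1+0.0255)^t    t·PV
  1        62.50        60.9459        60.9459
  2        62.50        59.4304       118.8608
  3        62.50        57.9526       173.8578
  4        62.50        56.5116       226.0463
  5        62.50        55.1064       275.5318
  6        62.50        53.7361       322.4165
  7     1,062.50       890.7981     6,235.5868
  Σ                  1,234.4810     7,413.2459
P = 1,234.4810; D_Mac = 6.00515 yrs; D_mod = 6.00515/(1+0.0255) = 5.85583 yrs.
ΔP/P ≈ -D_mod · Δy = -5.85583 × (+0.02) = -0.117117 = -11.7117%.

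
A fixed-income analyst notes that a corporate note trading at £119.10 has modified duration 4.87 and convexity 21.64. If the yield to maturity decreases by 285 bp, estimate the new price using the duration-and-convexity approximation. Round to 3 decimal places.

Duration effect: -D_mod·Δy = -4.87 × (-0.0285) = +0.138795
Convexity effect: ½·C·(Δy)² = 0.5 × 21.64 × (-0.0285)² = +0.008788545
ΔP/P ≈ +0.138795 + 0.008788545 = +0.147583545
New price ≈ 119.10 × (1 + 0.147583545) = 136.6772002095.

£136.677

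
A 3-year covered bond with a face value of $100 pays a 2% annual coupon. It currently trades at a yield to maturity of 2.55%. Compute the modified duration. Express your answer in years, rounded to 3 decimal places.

Periodic yield y = 0.0255. First find Macaulay duration:
  t   CF        PV=CF/(1+0.0255)^t    t·PV
  1         2.00         1.9503         1.9503
  2         2.00         1.9018         3.8035
  3       102.00        94.5787       283.7360
  Σ                     98.4307       289.4898
P = 98.4307; Macaulay duration = 289.4898 / 98.4307 = 2.94105 years.
Modified duration = D_Mac / (1 + y) = 2.94105 / 1.0255 = 2.86792 years.

2.868 years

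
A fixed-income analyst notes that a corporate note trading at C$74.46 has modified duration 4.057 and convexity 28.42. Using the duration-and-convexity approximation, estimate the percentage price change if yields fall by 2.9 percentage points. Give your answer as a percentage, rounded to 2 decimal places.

+12.96%

Duration effect: -D_mod·Δy = -4.057 × (-0.029) = +0.117653
Convexity effect: ½·C·(Δy)² = 0.5 × 28.42 × (-0.029)² = +0.01195061
ΔP/P ≈ +0.117653 + 0.01195061 = +0.12960361
= +12.960361%.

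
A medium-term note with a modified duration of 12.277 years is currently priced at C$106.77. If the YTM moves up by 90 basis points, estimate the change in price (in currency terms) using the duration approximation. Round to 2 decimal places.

Duration approximation: ΔP/P ≈ -D_mod · Δy = -12.277 × (+0.009) = -0.110493.
ΔP ≈ 106.77 × (-0.110493) = -11.79733761.

-C$11.80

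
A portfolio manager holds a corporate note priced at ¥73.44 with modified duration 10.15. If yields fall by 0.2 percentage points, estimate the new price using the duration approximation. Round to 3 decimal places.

¥74.931

Duration approximation: ΔP/P ≈ -D_mod · Δy = -10.15 × (-0.002) = +0.020300.
New price ≈ 73.44 × (1 + 0.020300) = 74.930832.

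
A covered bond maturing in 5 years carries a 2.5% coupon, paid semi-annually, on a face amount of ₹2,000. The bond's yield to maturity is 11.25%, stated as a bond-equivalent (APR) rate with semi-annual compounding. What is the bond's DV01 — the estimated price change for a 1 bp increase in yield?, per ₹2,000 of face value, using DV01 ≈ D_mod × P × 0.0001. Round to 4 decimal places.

Periodic yield y = 0.05625.
  t   CF        PV=CF/(1+0.05625)^t    t·PV
  1        25.00        23.6686        23.6686
  2        25.00        22.4082        44.8164
  3        25.00        21.2148        63.6445
  4        25.00        20.0851        80.3402
  5        25.00        19.0154        95.0772
  6        25.00        18.0028       108.0167
  7        25.00        17.0441       119.3084
  8        25.00        16.1364       129.0911
  9        25.00        15.2771       137.4935
  10    2,025.00     1,171.5419    11,715.4185
  Σ                  1,344.3943    12,516.8751
P = 1,344.3943; D_Mac = 9.31042 half-year periods = 4.65521 yrs; D_mod = 4.40730 yrs.
DV01 ≈ 4.40730 × 1,344.3943 × 0.0001 = 0.592515.

₹0.5925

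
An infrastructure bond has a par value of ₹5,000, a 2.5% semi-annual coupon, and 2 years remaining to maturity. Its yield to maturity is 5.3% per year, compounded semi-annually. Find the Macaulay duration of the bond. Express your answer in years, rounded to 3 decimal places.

1.962 years

Periodic yield y = 0.0265. Discount each cash flow and weight by its period:
  t   CF        PV=CF/(1+0.0265)^t    t·PV
  1        62.50        60.8865        60.8865
  2        62.50        59.3147       118.6293
  3        62.50        57.7834       173.3502
  4     5,062.50     4,559.6260    18,238.5040
  Σ                  4,737.6106    18,591.3701
Price P = Σ PV = 4,737.6106.
Macaulay duration = Σ(t·PV) / P = 18,591.3701 / 4,737.6106 = 3.92421 half-year periods.
In years: 3.92421 / 2 = 1.96210 years.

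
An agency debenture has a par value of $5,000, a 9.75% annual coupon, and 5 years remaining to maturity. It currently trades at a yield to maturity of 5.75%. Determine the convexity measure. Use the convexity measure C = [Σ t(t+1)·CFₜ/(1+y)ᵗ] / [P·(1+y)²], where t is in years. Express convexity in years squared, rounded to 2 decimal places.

21.52

With y = 0.0575:
  t   CF        PV=CF/(1+0.0575)^t    t·PV        t(t+1)·PV
  1       487.50       460.9929       460.9929         921.9858
  2       487.50       435.9271       871.8542       2,615.5626
  3       487.50       412.2242     1,236.6726       4,946.6905
  4       487.50       389.8101     1,559.2405       7,796.2025
  5     5,487.50     4,149.2791    20,746.3957     124,478.3743
  Σ                  5,848.2335    24,875.1559     140,758.8157
P = 5,848.2335.
Convexity = Σ t(t+1)·PV / [P·(1+y)²] = 140,758.8157 / (5,848.2335 × 1.118306) = 21.52237.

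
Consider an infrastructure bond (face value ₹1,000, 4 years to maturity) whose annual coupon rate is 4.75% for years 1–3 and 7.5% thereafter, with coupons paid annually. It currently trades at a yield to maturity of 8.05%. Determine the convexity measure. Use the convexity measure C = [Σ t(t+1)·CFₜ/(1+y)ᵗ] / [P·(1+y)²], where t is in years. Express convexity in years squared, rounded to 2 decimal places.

15.57

With y = 0.0805:
  t   CF        PV=CF/(1+0.0805)^t    t·PV        t(t+1)·PV
  1        47.50        43.9611        43.9611          87.9223
  2        47.50        40.6859        81.3718         244.1155
  3        47.50        37.6547       112.9641         451.8565
  4     1,075.00       788.6955     3,154.7821      15,773.9106
  Σ                    910.9973     3,393.0792      16,557.8048
P = 910.9973.
Convexity = Σ t(t+1)·PV / [P·(1+y)²] = 16,557.8048 / (910.9973 × 1.167480) = 15.56812.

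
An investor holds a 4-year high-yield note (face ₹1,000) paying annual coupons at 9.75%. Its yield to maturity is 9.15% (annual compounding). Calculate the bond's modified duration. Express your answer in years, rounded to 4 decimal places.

3.2093 years

Periodic yield y = 0.0915. First find Macaulay duration:
  t   CF        PV=CF/(1+0.0915)^t    t·PV
  1        97.50        89.3266        89.3266
  2        97.50        81.8384       163.6768
  3        97.50        74.9779       224.9338
  4     1,097.50       773.2316     3,092.9262
  Σ                  1,019.3745     3,570.8634
P = 1,019.3745; Macaulay duration = 3,570.8634 / 1,019.3745 = 3.50299 years.
Modified duration = D_Mac / (1 + y) = 3.50299 / 1.0915 = 3.20934 years.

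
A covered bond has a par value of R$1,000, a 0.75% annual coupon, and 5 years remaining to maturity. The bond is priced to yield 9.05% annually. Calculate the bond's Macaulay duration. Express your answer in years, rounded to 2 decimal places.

Periodic yield y = 0.0905. Discount each cash flow and weight by its year:
  t   CF        PV=CF/(1+0.0905)^t    t·PV
  1         7.50         6.8776         6.8776
  2         7.50         6.3068        12.6136
  3         7.50         5.7834        17.3502
  4         7.50         5.3035        21.2138
  5     1,007.50       653.3061     3,266.5304
  Σ                    677.5773     3,324.5857
Price P = Σ PV = 677.5773.
Macaulay duration = Σ(t·PV) / P = 3,324.5857 / 677.5773 = 4.90658 years.

4.91 years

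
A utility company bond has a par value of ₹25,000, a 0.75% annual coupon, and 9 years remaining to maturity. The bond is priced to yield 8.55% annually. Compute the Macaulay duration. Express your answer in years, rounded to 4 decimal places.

8.6028 years

Periodic yield y = 0.0855. Discount each cash flow and weight by its year:
  t   CF        PV=CF/(1+0.0855)^t    t·PV
  1       187.50       172.7315       172.7315
  2       187.50       159.1262       318.2523
  3       187.50       146.5925       439.7775
  4       187.50       135.0461       540.1843
  5       187.50       124.4091       622.0455
  6       187.50       114.6099       687.6597
  7       187.50       105.5826       739.0784
  8       187.50        97.2664       778.1309
  9    25,187.50    12,036.9543   108,332.5891
  Σ                 13,092.3186   112,630.4492
Price P = Σ PV = 13,092.3186.
Macaulay duration = Σ(t·PV) / P = 112,630.4492 / 13,092.3186 = 8.60279 years.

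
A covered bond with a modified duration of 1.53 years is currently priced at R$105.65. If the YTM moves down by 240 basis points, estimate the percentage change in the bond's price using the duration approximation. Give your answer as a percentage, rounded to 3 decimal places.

Duration approximation: ΔP/P ≈ -D_mod · Δy = -1.53 × (-0.024) = +0.036720.
As a percentage: +3.6720%.

+3.672%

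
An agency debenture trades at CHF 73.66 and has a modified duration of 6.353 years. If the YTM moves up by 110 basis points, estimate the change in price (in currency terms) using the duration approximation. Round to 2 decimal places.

Duration approximation: ΔP/P ≈ -D_mod · Δy = -6.353 × (+0.011) = -0.069883.
ΔP ≈ 73.66 × (-0.069883) = -5.14758178.

-CHF 5.15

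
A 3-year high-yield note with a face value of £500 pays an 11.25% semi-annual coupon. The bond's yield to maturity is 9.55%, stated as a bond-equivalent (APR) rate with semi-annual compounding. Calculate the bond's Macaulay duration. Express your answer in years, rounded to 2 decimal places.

2.64 years

Periodic yield y = 0.04775. Discount each cash flow and weight by its period:
  t   CF        PV=CF/(1+0.04775)^t    t·PV
  1       28.125        26.8432        26.8432
  2       28.125        25.6199        51.2398
  3       28.125        24.4523        73.3569
  4       28.125        23.3379        93.3516
  5       28.125        22.2743       111.3715
  6      528.125       399.2002     2,395.2010
  Σ                    521.7278     2,751.3640
Price P = Σ PV = 521.7278.
Macaulay duration = Σ(t·PV) / P = 2,751.3640 / 521.7278 = 5.27356 half-year periods.
In years: 5.27356 / 2 = 2.63678 years.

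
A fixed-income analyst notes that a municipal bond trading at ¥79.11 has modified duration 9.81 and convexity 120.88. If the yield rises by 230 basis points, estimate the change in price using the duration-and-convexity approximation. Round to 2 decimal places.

Duration effect: -D_mod·Δy = -9.81 × (+0.023) = -0.225630
Convexity effect: ½·C·(Δy)² = 0.5 × 120.88 × (0.023)² = +0.03197276
ΔP/P ≈ -0.225630 + 0.03197276 = -0.19365724
ΔP ≈ 79.11 × (-0.19365724) = -15.3202242564.

-¥15.32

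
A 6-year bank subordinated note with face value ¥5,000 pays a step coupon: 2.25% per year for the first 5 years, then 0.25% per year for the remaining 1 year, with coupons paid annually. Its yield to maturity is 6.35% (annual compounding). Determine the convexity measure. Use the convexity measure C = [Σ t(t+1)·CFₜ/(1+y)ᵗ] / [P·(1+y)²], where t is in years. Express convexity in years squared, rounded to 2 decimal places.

With y = 0.0635:
  t   CF        PV=CF/(1+0.0635)^t    t·PV        t(t+1)·PV
  1       112.50       105.7828       105.7828         211.5656
  2       112.50        99.4667       198.9333         596.8000
  3       112.50        93.5277       280.5830       1,122.3318
  4       112.50        87.9433       351.7730       1,758.8651
  5       112.50        82.6923       413.4615       2,480.7689
  6     5,012.50     3,464.4111    20,786.4665     145,505.2658
  Σ                  3,933.8237    22,137.0001     151,675.5972
P = 3,933.8237.
Convexity = Σ t(t+1)·PV / [P·(1+y)²] = 151,675.5972 / (3,933.8237 × 1.131032) = 34.08991.

34.09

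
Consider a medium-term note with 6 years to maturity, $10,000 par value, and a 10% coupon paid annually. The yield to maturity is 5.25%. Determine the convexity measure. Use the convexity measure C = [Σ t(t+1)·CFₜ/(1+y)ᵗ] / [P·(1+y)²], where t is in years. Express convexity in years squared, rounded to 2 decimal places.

With y = 0.0525:
  t   CF        PV=CF/(1+0.0525)^t    t·PV        t(t+1)·PV
  1     1,000.00       950.1188       950.1188       1,900.2375
  2     1,000.00       902.7257     1,805.4513       5,416.3540
  3     1,000.00       857.6966     2,573.0898      10,292.3592
  4     1,000.00       814.9136     3,259.6545      16,298.2726
  5     1,000.00       774.2647     3,871.3237      23,227.9420
  6    11,000.00     8,092.0780    48,552.4678     339,867.2743
  Σ                 12,391.7973    61,012.1058     397,002.4395
P = 12,391.7973.
Convexity = Σ t(t+1)·PV / [P·(1+y)²] = 397,002.4395 / (12,391.7973 × 1.107756) = 28.92109.

28.92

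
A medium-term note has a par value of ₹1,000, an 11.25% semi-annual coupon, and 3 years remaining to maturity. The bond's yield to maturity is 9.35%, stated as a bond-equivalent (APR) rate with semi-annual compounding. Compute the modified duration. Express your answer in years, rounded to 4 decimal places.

Periodic yield y = 0.04675. First find Macaulay duration:
  t   CF        PV=CF/(1+0.04675)^t    t·PV
  1        56.25        53.7378        53.7378
  2        56.25        51.3377       102.6754
  3        56.25        49.0449       147.1346
  4        56.25        46.8544       187.4177
  5        56.25        44.7618       223.8091
  6     1,056.25       802.9877     4,817.9263
  Σ                  1,048.7243     5,532.7009
P = 1,048.7243; Macaulay duration = 5,532.7009 / 1,048.7243 = 5.27565 half-year periods = 2.63782 years.
Modified duration = D_Mac / (1 + y) = 2.63782 / 1.04675 = 2.52001 years.

2.5200 years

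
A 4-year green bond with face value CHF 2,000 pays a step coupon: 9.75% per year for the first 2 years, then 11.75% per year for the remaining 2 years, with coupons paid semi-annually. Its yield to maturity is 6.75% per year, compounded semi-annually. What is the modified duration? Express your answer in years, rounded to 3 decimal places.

Periodic yield y = 0.03375. First find Macaulay duration:
  t   CF        PV=CF/(1+0.03375)^t    t·PV
  1        97.50        94.3168        94.3168
  2        97.50        91.2375       182.4751
  3        97.50        88.2588       264.7764
  4        97.50        85.3773       341.5093
  5       117.50        99.5314       497.6572
  6       117.50        96.2819       577.6915
  7       117.50        93.1385       651.9695
  8     2,117.50     1,623.6755    12,989.4040
  Σ                  2,271.8178    15,599.7997
P = 2,271.8178; Macaulay duration = 15,599.7997 / 2,271.8178 = 6.86666 half-year periods = 3.43333 years.
Modified duration = D_Mac / (1 + y) = 3.43333 / 1.03375 = 3.32124 years.

3.321 years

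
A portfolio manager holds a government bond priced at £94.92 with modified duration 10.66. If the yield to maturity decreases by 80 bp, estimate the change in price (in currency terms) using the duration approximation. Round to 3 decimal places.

Duration approximation: ΔP/P ≈ -D_mod · Δy = -10.66 × (-0.008) = +0.085280.
ΔP ≈ 94.92 × (+0.085280) = +8.0947776.

+£8.095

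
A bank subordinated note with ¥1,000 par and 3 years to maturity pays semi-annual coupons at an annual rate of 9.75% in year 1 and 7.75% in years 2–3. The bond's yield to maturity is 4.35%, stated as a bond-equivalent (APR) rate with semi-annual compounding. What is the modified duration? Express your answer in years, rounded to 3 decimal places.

2.655 years

Periodic yield y = 0.02175. First find Macaulay duration:
  t   CF        PV=CF/(1+0.02175)^t    t·PV
  1        48.75        47.7123        47.7123
  2        48.75        46.6966        93.3932
  3        38.75        36.3277       108.9831
  4        38.75        35.5544       142.2175
  5        38.75        34.7975       173.9877
  6     1,038.75       912.9419     5,477.6516
  Σ                  1,114.0304     6,043.9454
P = 1,114.0304; Macaulay duration = 6,043.9454 / 1,114.0304 = 5.42530 half-year periods = 2.71265 years.
Modified duration = D_Mac / (1 + y) = 2.71265 / 1.02175 = 2.65490 years.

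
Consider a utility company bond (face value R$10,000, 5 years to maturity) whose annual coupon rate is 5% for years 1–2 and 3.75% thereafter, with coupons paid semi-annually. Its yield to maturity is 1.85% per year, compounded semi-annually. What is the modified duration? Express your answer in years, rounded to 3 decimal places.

Periodic yield y = 0.00925. First find Macaulay duration:
  t   CF        PV=CF/(1+0.00925)^t    t·PV
  1       250.00       247.7087       247.7087
  2       250.00       245.4384       490.8768
  3       250.00       243.1889       729.5667
  4       250.00       240.9600       963.8400
  5       187.50       179.0637       895.3184
  6       187.50       177.4225     1,064.5351
  7       187.50       175.7964     1,230.5748
  8       187.50       174.1852     1,393.4815
  9       187.50       172.5887     1,553.2986
  10   10,187.50     9,291.3761    92,913.7612
  Σ                 11,147.7286   101,482.9617
P = 11,147.7286; Macaulay duration = 101,482.9617 / 11,147.7286 = 9.10347 half-year periods = 4.55173 years.
Modified duration = D_Mac / (1 + y) = 4.55173 / 1.00925 = 4.51002 years.

4.510 years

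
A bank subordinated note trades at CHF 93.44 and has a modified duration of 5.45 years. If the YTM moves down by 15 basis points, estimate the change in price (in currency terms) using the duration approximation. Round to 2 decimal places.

+CHF 0.76

Duration approximation: ΔP/P ≈ -D_mod · Δy = -5.45 × (-0.0015) = +0.008175.
ΔP ≈ 93.44 × (+0.008175) = +0.763872.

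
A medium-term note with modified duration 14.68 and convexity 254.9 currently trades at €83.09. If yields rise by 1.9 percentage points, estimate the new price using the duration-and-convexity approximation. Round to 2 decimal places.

€63.74

Duration effect: -D_mod·Δy = -14.68 × (+0.019) = -0.278920
Convexity effect: ½·C·(Δy)² = 0.5 × 254.9 × (0.019)² = +0.04600945
ΔP/P ≈ -0.278920 + 0.04600945 = -0.23291055
New price ≈ 83.09 × (1 - 0.23291055) = 63.7374624005.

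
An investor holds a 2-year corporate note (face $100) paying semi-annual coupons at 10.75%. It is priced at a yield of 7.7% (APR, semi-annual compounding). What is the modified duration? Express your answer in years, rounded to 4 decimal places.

1.7877 years

Periodic yield y = 0.0385. First find Macaulay duration:
  t   CF        PV=CF/(1+0.0385)^t    t·PV
  1        5.375         5.1757         5.1757
  2        5.375         4.9839         9.9677
  3        5.375         4.7991        14.3973
  4      105.375        90.5965       362.3861
  Σ                    105.5552       391.9269
P = 105.5552; Macaulay duration = 391.9269 / 105.5552 = 3.71300 half-year periods = 1.85650 years.
Modified duration = D_Mac / (1 + y) = 1.85650 / 1.0385 = 1.78768 years.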